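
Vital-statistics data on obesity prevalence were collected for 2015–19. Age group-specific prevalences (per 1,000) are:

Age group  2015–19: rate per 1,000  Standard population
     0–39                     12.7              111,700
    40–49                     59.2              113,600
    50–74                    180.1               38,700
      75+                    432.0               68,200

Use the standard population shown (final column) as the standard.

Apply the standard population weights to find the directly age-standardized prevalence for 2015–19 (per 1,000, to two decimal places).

134.18

Standard total = 332,200; weights = 0.3362, 0.3420, 0.1165, 0.2053.
Standardized rate: 0.3362×12.7 + 0.3420×59.2 + 0.1165×180.1 + 0.2053×432.0 = 134.1842 per 1,000.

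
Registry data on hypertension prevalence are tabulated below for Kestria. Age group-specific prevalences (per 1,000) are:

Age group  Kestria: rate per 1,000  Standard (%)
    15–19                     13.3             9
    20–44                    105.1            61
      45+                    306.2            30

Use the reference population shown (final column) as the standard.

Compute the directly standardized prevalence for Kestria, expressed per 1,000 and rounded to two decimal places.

157.17

Standard weights: 0.09, 0.61, 0.30.
Standardized rate: 0.0900×13.3 + 0.6100×105.1 + 0.3000×306.2 = 157.1680 per 1,000.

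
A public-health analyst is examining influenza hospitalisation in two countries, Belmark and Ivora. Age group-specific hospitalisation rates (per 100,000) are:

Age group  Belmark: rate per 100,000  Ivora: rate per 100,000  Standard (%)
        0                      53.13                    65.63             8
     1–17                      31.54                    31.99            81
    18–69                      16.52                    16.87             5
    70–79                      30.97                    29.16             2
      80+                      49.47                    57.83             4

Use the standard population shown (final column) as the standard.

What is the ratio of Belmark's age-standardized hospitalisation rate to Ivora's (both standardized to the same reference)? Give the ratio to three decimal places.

Standard weights: 0.08, 0.81, 0.05, 0.02, 0.04.
Belmark: 0.0800×53.13 + 0.8100×31.54 + 0.0500×16.52 + 0.0200×30.97 + 0.0400×49.47 = 33.2220 per 100,000.
Ivora: 0.0800×65.63 + 0.8100×31.99 + 0.0500×16.87 + 0.0200×29.16 + 0.0400×57.83 = 34.9022 per 100,000.
Ratio = 33.2220 ÷ 34.9022 = 0.95186.

0.952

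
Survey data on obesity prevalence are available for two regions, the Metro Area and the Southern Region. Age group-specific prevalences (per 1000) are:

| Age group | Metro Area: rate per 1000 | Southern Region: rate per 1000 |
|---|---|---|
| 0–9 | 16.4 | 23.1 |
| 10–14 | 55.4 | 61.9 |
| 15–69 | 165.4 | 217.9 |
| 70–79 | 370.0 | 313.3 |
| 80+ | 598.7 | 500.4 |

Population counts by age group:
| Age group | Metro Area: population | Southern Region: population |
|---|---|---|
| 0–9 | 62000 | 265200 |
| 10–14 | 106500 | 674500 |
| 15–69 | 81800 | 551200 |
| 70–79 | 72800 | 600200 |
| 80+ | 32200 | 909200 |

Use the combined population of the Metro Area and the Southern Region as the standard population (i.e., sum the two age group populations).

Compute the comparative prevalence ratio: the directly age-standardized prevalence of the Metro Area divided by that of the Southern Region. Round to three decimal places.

Combined standard total = 3355600; weights = 0.0975, 0.2327, 0.1886, 0.2006, 0.2805.
The Metro Area: 0.0975×16.4 + 0.2327×55.4 + 0.1886×165.4 + 0.2006×370.0 + 0.2805×598.7 = 287.8644 per 1000.
The Southern Region: 0.0975×23.1 + 0.2327×61.9 + 0.1886×217.9 + 0.2006×313.3 + 0.2805×500.4 = 260.9847 per 1000.
Ratio = 287.8644 ÷ 260.9847 = 1.10299.

1.103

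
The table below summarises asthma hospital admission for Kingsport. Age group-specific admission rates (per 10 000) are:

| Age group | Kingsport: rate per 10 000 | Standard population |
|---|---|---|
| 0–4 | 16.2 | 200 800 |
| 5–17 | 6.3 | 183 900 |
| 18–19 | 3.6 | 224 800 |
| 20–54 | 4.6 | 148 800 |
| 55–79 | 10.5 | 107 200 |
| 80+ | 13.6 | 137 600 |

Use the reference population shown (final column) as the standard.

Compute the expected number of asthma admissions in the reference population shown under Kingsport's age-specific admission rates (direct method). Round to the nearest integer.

Expected asthma admissions = Σ (standard pop × age-specific rate ÷ 10 000)
= 200 800×16.2/10 000 + 183 900×6.3/10 000 + 224 800×3.6/10 000 + 148 800×4.6/10 000 + 107 200×10.5/10 000 + 137 600×13.6/10 000
= 325.30 + 115.86 + 80.93 + 68.45 + 112.56 + 187.14 = 890.23.

890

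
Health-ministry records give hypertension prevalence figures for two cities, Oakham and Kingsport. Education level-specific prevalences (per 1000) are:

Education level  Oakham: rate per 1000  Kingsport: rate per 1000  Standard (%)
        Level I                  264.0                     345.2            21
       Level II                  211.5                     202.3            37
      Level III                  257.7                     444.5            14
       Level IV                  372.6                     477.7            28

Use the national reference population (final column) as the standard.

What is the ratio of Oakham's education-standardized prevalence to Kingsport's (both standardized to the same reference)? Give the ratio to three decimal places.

Standard weights: 0.21, 0.37, 0.14, 0.28.
Oakham: 0.2100×264.0 + 0.3700×211.5 + 0.1400×257.7 + 0.2800×372.6 = 274.1010 per 1000.
Kingsport: 0.2100×345.2 + 0.3700×202.3 + 0.1400×444.5 + 0.2800×477.7 = 343.3290 per 1000.
Ratio = 274.1010 ÷ 343.3290 = 0.79836.

0.798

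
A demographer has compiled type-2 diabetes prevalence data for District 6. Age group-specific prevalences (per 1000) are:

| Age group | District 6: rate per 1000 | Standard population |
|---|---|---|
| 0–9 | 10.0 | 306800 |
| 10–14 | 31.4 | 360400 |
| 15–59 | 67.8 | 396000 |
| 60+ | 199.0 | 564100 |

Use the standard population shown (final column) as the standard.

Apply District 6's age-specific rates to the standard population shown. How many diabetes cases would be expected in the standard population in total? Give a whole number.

153489

Expected diabetes cases = Σ (standard pop × age-specific rate ÷ 1000)
= 306800×10.0/1000 + 360400×31.4/1000 + 396000×67.8/1000 + 564100×199.0/1000
= 3068.00 + 11316.56 + 26848.80 + 112255.90 = 153489.26.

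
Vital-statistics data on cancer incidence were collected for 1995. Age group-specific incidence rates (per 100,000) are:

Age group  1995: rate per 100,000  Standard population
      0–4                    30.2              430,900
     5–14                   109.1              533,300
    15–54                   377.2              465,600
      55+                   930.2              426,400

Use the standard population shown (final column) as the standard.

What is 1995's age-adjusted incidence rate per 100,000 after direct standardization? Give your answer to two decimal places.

346.65

Standard total = 1,856,200; weights = 0.2321, 0.2873, 0.2508, 0.2297.
Standardized rate: 0.2321×30.2 + 0.2873×109.1 + 0.2508×377.2 + 0.2297×930.2 = 346.6533 per 100,000.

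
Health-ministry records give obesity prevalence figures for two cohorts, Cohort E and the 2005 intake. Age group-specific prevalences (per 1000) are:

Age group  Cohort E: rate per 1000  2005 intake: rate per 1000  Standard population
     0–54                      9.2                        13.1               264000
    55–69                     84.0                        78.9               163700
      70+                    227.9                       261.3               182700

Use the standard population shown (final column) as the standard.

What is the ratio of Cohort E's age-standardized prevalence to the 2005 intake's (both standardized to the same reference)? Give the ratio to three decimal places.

Standard total = 610400; weights = 0.4325, 0.2682, 0.2993.
Cohort E: 0.4325×9.2 + 0.2682×84.0 + 0.2993×227.9 = 94.7197 per 1000.
The 2005 intake: 0.4325×13.1 + 0.2682×78.9 + 0.2993×261.3 = 105.0358 per 1000.
Ratio = 94.7197 ÷ 105.0358 = 0.90179.

0.902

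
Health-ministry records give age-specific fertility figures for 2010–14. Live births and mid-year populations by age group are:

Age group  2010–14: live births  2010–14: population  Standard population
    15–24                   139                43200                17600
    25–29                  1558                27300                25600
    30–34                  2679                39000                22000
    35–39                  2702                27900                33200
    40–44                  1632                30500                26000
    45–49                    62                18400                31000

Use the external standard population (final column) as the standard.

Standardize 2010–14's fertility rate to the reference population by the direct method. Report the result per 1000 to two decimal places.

Age-specific rates per 1000 for 2010–14: 3.218, 57.070, 68.692, 96.846, 53.508, 3.370.
Standard total = 155400; weights = 0.1133, 0.1647, 0.1416, 0.2136, 0.1673, 0.1995.
Standardized rate: 0.1133×3.218 + 0.1647×57.070 + 0.1416×68.692 + 0.2136×96.846 + 0.1673×53.508 + 0.1995×3.370 = 49.8056 per 1000.

49.81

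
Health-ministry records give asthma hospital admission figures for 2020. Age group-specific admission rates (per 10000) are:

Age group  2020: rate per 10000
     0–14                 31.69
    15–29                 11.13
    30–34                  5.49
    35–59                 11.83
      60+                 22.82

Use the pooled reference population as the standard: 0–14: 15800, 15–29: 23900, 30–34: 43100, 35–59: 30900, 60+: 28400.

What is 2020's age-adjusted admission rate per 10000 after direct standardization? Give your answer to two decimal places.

Standard total = 142100; weights = 0.1112, 0.1682, 0.3033, 0.2175, 0.1999.
Standardized rate: 0.1112×31.69 + 0.1682×11.13 + 0.3033×5.49 + 0.2175×11.83 + 0.1999×22.82 = 14.1940 per 10000.

14.19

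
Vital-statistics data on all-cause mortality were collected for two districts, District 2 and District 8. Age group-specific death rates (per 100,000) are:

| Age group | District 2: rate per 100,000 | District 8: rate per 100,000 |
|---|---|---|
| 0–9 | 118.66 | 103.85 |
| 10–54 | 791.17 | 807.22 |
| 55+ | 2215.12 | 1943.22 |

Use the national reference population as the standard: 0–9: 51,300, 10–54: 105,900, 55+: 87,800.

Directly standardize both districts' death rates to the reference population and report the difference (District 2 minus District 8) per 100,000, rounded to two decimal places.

Standard total = 245,000; weights = 0.2094, 0.4322, 0.3584.
District 2: 0.2094×118.66 + 0.4322×791.17 + 0.3584×2215.12 = 1160.6518 per 100,000.
District 8: 0.2094×103.85 + 0.4322×807.22 + 0.3584×1943.22 = 1067.0482 per 100,000.
Difference = 1160.6518 − 1067.0482 = 93.6036.

93.60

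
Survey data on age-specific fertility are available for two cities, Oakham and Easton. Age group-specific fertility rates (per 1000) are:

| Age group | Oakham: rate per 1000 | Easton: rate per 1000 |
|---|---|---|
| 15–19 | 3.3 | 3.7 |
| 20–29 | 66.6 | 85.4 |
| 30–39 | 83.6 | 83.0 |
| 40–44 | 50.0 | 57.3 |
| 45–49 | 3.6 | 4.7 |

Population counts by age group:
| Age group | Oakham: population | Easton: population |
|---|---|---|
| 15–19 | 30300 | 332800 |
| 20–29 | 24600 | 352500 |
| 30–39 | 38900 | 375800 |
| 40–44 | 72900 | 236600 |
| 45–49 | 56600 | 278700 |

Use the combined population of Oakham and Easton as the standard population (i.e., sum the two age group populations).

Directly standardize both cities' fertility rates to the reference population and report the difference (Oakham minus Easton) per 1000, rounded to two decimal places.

Combined standard total = 1799700; weights = 0.2018, 0.2095, 0.2304, 0.1720, 0.1863.
Oakham: 0.2018×3.3 + 0.2095×66.6 + 0.2304×83.6 + 0.1720×50.0 + 0.1863×3.6 = 43.1539 per 1000.
Easton: 0.2018×3.7 + 0.2095×85.4 + 0.2304×83.0 + 0.1720×57.3 + 0.1863×4.7 = 48.4960 per 1000.
Difference = 43.1539 − 48.4960 = -5.3420.

-5.34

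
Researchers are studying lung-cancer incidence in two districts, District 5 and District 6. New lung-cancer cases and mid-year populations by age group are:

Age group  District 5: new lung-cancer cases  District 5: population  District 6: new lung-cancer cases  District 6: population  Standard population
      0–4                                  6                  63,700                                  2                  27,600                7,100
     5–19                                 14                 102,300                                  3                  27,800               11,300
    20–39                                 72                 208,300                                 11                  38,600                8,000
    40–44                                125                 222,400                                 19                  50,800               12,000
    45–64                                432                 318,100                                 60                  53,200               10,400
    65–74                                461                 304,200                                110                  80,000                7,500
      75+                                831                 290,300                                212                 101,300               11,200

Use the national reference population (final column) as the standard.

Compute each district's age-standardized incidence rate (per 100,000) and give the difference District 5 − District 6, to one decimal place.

22.7

Age-specific rates per 100,000 for District 5: 9.42, 13.69, 34.57, 56.21, 135.81, 151.55, 286.26.
For District 6: 7.25, 10.79, 28.50, 37.40, 112.78, 137.50, 209.28.
Standard total = 67,500; weights = 0.1052, 0.1674, 0.1185, 0.1778, 0.1541, 0.1111, 0.1659.
District 5: 0.1052×9.42 + 0.1674×13.69 + 0.1185×34.57 + 0.1778×56.21 + 0.1541×135.81 + 0.1111×151.55 + 0.1659×286.26 = 102.6302 per 100,000.
District 6: 0.1052×7.25 + 0.1674×10.79 + 0.1185×28.50 + 0.1778×37.40 + 0.1541×112.78 + 0.1111×137.50 + 0.1659×209.28 = 79.9748 per 100,000.
Difference = 102.6302 − 79.9748 = 22.6554.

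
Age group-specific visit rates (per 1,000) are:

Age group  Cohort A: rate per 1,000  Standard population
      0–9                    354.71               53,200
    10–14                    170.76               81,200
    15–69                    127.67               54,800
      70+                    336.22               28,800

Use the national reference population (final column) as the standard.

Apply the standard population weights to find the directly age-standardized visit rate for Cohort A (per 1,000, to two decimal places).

226.68

Standard total = 218,000; weights = 0.2440, 0.3725, 0.2514, 0.1321.
Standardized rate: 0.2440×354.71 + 0.3725×170.76 + 0.2514×127.67 + 0.1321×336.22 = 226.6777 per 1,000.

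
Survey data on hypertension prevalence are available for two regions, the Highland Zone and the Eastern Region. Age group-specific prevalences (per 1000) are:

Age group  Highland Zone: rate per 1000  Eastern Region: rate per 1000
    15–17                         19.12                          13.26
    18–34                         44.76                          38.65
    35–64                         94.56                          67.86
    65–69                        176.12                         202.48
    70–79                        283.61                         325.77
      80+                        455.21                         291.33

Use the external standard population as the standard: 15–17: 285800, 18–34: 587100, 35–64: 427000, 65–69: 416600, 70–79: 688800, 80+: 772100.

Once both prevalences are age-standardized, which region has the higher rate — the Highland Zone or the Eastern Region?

Highland Zone

Standard total = 3177400; weights = 0.0899, 0.1848, 0.1344, 0.1311, 0.2168, 0.2430.
The Highland Zone: 0.0899×19.12 + 0.1848×44.76 + 0.1344×94.56 + 0.1311×176.12 + 0.2168×283.61 + 0.2430×455.21 = 217.8857 per 1000.
The Eastern Region: 0.0899×13.26 + 0.1848×38.65 + 0.1344×67.86 + 0.1311×202.48 + 0.2168×325.77 + 0.2430×291.33 = 185.4147 per 1000.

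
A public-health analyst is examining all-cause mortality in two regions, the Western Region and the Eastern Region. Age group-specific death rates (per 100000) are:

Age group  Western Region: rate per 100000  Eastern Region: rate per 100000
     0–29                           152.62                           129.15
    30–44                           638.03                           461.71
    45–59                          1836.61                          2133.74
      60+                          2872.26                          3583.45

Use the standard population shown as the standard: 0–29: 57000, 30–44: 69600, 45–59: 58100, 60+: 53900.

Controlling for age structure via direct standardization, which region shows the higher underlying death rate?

Eastern Region

Standard total = 238600; weights = 0.2389, 0.2917, 0.2435, 0.2259.
The Western Region: 0.2389×152.62 + 0.2917×638.03 + 0.2435×1836.61 + 0.2259×2872.26 = 1318.6424 per 100000.
The Eastern Region: 0.2389×129.15 + 0.2917×461.71 + 0.2435×2133.74 + 0.2259×3583.45 = 1494.6136 per 100000.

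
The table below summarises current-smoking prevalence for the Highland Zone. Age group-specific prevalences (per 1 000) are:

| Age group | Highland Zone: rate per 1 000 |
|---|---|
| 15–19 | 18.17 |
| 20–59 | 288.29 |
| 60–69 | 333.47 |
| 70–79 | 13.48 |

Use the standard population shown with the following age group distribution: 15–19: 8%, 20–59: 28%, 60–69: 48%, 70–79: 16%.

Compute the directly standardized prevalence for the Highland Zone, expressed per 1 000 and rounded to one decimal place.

Standard weights: 0.08, 0.28, 0.48, 0.16.
Standardized rate: 0.0800×18.17 + 0.2800×288.29 + 0.4800×333.47 + 0.1600×13.48 = 244.3972 per 1 000.

244.4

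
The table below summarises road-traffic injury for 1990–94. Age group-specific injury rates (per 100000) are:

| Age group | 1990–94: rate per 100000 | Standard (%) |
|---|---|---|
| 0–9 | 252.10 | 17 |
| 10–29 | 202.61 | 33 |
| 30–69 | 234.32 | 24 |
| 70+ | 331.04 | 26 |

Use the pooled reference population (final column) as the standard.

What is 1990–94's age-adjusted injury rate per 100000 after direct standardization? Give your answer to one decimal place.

252.0

Standard weights: 0.17, 0.33, 0.24, 0.26.
Standardized rate: 0.1700×252.10 + 0.3300×202.61 + 0.2400×234.32 + 0.2600×331.04 = 252.0255 per 100000.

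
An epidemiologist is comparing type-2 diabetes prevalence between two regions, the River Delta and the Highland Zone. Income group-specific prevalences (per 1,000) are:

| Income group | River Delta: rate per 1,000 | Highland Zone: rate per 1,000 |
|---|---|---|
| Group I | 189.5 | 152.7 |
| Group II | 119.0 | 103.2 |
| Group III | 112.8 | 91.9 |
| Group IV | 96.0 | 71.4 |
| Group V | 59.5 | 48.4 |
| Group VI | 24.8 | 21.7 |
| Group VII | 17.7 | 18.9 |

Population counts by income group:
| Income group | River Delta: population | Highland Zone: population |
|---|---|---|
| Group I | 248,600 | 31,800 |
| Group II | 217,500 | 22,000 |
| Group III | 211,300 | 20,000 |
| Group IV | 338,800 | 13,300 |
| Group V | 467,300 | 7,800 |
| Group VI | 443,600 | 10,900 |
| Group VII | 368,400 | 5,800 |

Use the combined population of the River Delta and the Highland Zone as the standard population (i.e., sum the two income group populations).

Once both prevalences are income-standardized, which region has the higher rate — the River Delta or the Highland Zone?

River Delta

Combined standard total = 2,407,100; weights = 0.1165, 0.0995, 0.0961, 0.1463, 0.1974, 0.1888, 0.1555.
The River Delta: 0.1165×189.5 + 0.0995×119.0 + 0.0961×112.8 + 0.1463×96.0 + 0.1974×59.5 + 0.1888×24.8 + 0.1555×17.7 = 77.9743 per 1,000.
The Highland Zone: 0.1165×152.7 + 0.0995×103.2 + 0.0961×91.9 + 0.1463×71.4 + 0.1974×48.4 + 0.1888×21.7 + 0.1555×18.9 = 63.9191 per 1,000.
The crude rates (76.10 vs 95.32) would put the Highland Zone higher, but that reflects its income composition; once standardized to a common income structure, the River Delta has the higher underlying rate.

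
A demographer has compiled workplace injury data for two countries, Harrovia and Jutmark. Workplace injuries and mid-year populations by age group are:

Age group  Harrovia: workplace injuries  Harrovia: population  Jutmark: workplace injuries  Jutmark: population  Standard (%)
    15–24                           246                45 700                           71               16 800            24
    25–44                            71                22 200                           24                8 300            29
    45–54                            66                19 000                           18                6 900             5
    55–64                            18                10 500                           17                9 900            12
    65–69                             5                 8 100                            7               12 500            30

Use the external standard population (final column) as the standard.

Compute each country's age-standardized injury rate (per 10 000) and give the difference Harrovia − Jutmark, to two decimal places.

Age-specific rates per 10 000 for Harrovia: 53.83, 31.98, 34.74, 17.14, 6.17.
For Jutmark: 42.26, 28.92, 26.09, 17.17, 5.60.
Standard weights: 0.24, 0.29, 0.05, 0.12, 0.30.
Harrovia: 0.2400×53.83 + 0.2900×31.98 + 0.0500×34.74 + 0.1200×17.14 + 0.3000×6.17 = 27.8396 per 10 000.
Jutmark: 0.2400×42.26 + 0.2900×28.92 + 0.0500×26.09 + 0.1200×17.17 + 0.3000×5.60 = 23.5734 per 10 000.
Difference = 27.8396 − 23.5734 = 4.2663.

4.27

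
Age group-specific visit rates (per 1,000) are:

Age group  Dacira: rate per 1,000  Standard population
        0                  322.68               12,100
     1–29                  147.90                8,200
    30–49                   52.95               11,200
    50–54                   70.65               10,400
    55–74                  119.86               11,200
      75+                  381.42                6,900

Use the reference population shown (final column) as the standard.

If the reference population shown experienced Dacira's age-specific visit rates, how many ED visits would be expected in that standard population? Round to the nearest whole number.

10419

Expected ED visits = Σ (standard pop × age-specific rate ÷ 1,000)
= 12,100×322.68/1,000 + 8,200×147.90/1,000 + 11,200×52.95/1,000 + 10,400×70.65/1,000 + 11,200×119.86/1,000 + 6,900×381.42/1,000
= 3904.43 + 1212.78 + 593.04 + 734.76 + 1342.43 + 2631.80 = 10419.24.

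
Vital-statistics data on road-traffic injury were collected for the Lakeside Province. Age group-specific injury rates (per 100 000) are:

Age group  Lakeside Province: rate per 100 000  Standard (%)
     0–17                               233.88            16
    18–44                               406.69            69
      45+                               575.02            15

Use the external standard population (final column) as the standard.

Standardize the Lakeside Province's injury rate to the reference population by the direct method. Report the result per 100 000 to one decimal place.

Standard weights: 0.16, 0.69, 0.15.
Standardized rate: 0.1600×233.88 + 0.6900×406.69 + 0.1500×575.02 = 404.2899 per 100 000.

404.3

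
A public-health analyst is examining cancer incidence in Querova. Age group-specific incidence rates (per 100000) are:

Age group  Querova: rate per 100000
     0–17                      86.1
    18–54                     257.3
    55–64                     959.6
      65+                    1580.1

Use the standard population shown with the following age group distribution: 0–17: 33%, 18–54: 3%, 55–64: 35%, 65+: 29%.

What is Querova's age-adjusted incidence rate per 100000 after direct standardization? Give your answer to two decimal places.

Standard weights: 0.33, 0.03, 0.35, 0.29.
Standardized rate: 0.3300×86.1 + 0.0300×257.3 + 0.3500×959.6 + 0.2900×1580.1 = 830.2210 per 100000.

830.22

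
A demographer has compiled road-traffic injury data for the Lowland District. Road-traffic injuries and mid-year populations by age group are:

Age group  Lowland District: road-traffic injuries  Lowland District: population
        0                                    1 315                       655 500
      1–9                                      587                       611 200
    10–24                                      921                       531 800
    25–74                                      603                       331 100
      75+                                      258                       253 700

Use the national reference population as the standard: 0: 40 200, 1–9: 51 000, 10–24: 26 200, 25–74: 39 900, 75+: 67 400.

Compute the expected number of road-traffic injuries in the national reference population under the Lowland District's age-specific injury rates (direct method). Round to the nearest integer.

Age-specific rates per 100 000 for the Lowland District: 200.61, 96.04, 173.19, 182.12, 101.69.
Expected road-traffic injuries = Σ (standard pop × age-specific rate ÷ 100 000)
= 40 200×200.61/100 000 + 51 000×96.04/100 000 + 26 200×173.19/100 000 + 39 900×182.12/100 000 + 67 400×101.69/100 000
= 80.65 + 48.98 + 45.37 + 72.67 + 68.54 = 316.21.

316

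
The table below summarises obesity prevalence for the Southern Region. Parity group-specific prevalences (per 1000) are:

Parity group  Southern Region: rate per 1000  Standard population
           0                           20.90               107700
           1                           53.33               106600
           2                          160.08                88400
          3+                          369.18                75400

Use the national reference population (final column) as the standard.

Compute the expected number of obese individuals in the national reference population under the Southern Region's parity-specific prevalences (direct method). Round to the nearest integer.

49923

Expected obese individuals = Σ (standard pop × parity-specific rate ÷ 1000)
= 107700×20.90/1000 + 106600×53.33/1000 + 88400×160.08/1000 + 75400×369.18/1000
= 2250.93 + 5684.98 + 14151.07 + 27836.17 = 49923.15.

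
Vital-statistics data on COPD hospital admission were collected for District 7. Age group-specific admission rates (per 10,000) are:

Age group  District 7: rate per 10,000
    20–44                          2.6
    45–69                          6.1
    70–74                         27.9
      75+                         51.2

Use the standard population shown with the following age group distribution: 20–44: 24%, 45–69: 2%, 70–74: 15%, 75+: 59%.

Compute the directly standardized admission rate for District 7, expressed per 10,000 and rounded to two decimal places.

Standard weights: 0.24, 0.02, 0.15, 0.59.
Standardized rate: 0.2400×2.6 + 0.0200×6.1 + 0.1500×27.9 + 0.5900×51.2 = 35.1390 per 10,000.

35.14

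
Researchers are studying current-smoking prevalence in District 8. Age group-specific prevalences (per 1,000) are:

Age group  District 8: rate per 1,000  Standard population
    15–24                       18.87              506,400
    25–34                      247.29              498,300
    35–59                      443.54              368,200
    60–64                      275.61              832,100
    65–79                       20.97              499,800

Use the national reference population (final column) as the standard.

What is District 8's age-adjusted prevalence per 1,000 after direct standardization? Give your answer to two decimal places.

198.13

Standard total = 2,704,800; weights = 0.1872, 0.1842, 0.1361, 0.3076, 0.1848.
Standardized rate: 0.1872×18.87 + 0.1842×247.29 + 0.1361×443.54 + 0.3076×275.61 + 0.1848×20.97 = 198.1321 per 1,000.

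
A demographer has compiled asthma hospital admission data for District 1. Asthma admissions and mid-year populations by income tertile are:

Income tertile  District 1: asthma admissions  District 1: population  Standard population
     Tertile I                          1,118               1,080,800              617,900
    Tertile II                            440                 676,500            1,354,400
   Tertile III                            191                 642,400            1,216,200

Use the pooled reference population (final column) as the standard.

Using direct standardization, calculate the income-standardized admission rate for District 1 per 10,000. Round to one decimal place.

5.9

Income-specific rates per 10,000 for District 1: 10.34, 6.50, 2.97.
Standard total = 3,188,500; weights = 0.1938, 0.4248, 0.3814.
Standardized rate: 0.1938×10.34 + 0.4248×6.50 + 0.3814×2.97 = 5.9015 per 10,000.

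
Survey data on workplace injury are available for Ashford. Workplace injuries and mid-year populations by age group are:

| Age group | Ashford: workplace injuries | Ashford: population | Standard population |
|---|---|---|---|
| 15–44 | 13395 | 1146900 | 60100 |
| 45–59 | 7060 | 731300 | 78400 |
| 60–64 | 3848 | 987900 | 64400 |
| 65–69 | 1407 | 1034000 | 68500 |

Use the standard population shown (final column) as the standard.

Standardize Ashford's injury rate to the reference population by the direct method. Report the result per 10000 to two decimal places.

66.43

Age-specific rates per 10000 for Ashford: 116.79, 96.54, 38.95, 13.61.
Standard total = 271400; weights = 0.2214, 0.2889, 0.2373, 0.2524.
Standardized rate: 0.2214×116.79 + 0.2889×96.54 + 0.2373×38.95 + 0.2524×13.61 = 66.4282 per 10000.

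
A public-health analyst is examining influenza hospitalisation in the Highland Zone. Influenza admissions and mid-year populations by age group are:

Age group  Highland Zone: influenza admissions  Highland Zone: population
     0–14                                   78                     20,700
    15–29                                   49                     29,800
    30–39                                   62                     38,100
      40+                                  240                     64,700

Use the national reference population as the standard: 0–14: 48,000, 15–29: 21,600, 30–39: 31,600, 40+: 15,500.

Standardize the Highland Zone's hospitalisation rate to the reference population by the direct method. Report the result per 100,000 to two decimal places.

Age-specific rates per 100,000 for the Highland Zone: 376.81, 164.43, 162.73, 370.94.
Standard total = 116,700; weights = 0.4113, 0.1851, 0.2708, 0.1328.
Standardized rate: 0.4113×376.81 + 0.1851×164.43 + 0.2708×162.73 + 0.1328×370.94 = 278.7533 per 100,000.

278.75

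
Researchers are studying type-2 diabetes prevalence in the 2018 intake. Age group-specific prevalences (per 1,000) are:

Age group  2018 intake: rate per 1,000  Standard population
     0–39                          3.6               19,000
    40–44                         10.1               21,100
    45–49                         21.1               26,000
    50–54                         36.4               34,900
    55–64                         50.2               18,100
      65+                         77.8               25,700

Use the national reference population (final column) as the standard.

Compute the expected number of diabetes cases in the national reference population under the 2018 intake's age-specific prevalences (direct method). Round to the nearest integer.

5009

Expected diabetes cases = Σ (standard pop × age-specific rate ÷ 1,000)
= 19,000×3.6/1,000 + 21,100×10.1/1,000 + 26,000×21.1/1,000 + 34,900×36.4/1,000 + 18,100×50.2/1,000 + 25,700×77.8/1,000
= 68.40 + 213.11 + 548.60 + 1270.36 + 908.62 + 1999.46 = 5008.55.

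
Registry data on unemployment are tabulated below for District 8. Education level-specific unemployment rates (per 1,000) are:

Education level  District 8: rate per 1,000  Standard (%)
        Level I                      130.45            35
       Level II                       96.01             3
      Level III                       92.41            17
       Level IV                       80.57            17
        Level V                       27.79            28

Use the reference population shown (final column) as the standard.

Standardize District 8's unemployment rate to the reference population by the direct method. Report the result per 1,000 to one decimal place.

Standard weights: 0.35, 0.03, 0.17, 0.17, 0.28.
Standardized rate: 0.3500×130.45 + 0.0300×96.01 + 0.1700×92.41 + 0.1700×80.57 + 0.2800×27.79 = 85.7256 per 1,000.

85.7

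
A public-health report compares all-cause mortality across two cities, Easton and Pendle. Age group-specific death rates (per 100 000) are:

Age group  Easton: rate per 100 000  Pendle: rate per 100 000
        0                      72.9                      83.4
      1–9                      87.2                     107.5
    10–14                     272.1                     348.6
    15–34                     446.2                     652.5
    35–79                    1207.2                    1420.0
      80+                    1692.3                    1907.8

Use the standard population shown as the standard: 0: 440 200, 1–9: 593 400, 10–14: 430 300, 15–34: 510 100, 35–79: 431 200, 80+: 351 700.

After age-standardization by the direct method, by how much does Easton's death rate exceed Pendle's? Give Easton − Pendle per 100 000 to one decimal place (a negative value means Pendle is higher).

Standard total = 2 756 900; weights = 0.1597, 0.2152, 0.1561, 0.1850, 0.1564, 0.1276.
Easton: 0.1597×72.9 + 0.2152×87.2 + 0.1561×272.1 + 0.1850×446.2 + 0.1564×1207.2 + 0.1276×1692.3 = 560.1410 per 100 000.
Pendle: 0.1597×83.4 + 0.2152×107.5 + 0.1561×348.6 + 0.1850×652.5 + 0.1564×1420.0 + 0.1276×1907.8 = 677.0733 per 100 000.
Difference = 560.1410 − 677.0733 = -116.9322.

-116.9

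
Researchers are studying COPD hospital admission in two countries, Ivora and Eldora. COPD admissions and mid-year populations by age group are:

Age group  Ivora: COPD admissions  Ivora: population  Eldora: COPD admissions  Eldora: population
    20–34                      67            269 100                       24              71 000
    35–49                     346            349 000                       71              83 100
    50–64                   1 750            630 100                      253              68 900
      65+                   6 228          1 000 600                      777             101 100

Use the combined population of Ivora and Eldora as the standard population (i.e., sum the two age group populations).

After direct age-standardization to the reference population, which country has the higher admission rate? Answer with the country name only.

Eldora

Age-specific rates per 10 000 for Ivora: 2.49, 9.91, 27.77, 62.24.
For Eldora: 3.38, 8.54, 36.72, 76.85.
Combined standard total = 2 572 900; weights = 0.1322, 0.1679, 0.2717, 0.4282.
Ivora: 0.1322×2.49 + 0.1679×9.91 + 0.2717×27.77 + 0.4282×62.24 = 36.1914 per 10 000.
Eldora: 0.1322×3.38 + 0.1679×8.54 + 0.2717×36.72 + 0.4282×76.85 = 44.7664 per 10 000.
The crude rates (37.31 vs 34.71) would put Ivora higher, but that reflects its age composition; once standardized to a common age structure, Eldora has the higher underlying rate.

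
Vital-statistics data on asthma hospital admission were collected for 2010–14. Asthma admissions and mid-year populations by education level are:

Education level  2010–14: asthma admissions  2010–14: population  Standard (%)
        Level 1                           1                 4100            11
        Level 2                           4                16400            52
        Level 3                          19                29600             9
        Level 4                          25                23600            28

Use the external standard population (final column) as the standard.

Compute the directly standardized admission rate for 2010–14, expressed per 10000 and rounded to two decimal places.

Education-specific rates per 10000 for 2010–14: 2.44, 2.44, 6.42, 10.59.
Standard weights: 0.11, 0.52, 0.09, 0.28.
Standardized rate: 0.1100×2.44 + 0.5200×2.44 + 0.0900×6.42 + 0.2800×10.59 = 5.0804 per 10000.

5.08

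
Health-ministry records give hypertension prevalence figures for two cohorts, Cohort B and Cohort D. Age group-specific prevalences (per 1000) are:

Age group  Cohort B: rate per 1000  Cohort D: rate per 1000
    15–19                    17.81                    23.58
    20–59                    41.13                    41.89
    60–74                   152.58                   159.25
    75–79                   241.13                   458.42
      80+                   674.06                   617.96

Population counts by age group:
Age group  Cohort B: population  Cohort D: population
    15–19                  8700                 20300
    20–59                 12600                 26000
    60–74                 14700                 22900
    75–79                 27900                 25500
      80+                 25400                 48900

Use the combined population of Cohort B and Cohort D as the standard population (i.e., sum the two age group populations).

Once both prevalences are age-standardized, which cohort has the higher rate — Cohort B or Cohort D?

Cohort D

Combined standard total = 232900; weights = 0.1245, 0.1657, 0.1614, 0.2293, 0.3190.
Cohort B: 0.1245×17.81 + 0.1657×41.13 + 0.1614×152.58 + 0.2293×241.13 + 0.3190×674.06 = 303.9936 per 1000.
Cohort D: 0.1245×23.58 + 0.1657×41.89 + 0.1614×159.25 + 0.2293×458.42 + 0.3190×617.96 = 337.8387 per 1000.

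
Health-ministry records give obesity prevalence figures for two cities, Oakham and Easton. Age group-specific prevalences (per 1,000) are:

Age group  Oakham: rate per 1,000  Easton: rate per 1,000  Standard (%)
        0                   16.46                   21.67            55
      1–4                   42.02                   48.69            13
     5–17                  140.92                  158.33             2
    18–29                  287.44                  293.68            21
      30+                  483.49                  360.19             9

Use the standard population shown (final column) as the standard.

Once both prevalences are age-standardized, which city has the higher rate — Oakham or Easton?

Standard weights: 0.55, 0.13, 0.02, 0.21, 0.09.
Oakham: 0.5500×16.46 + 0.1300×42.02 + 0.0200×140.92 + 0.2100×287.44 + 0.0900×483.49 = 121.2105 per 1,000.
Easton: 0.5500×21.67 + 0.1300×48.69 + 0.0200×158.33 + 0.2100×293.68 + 0.0900×360.19 = 115.5047 per 1,000.

Oakham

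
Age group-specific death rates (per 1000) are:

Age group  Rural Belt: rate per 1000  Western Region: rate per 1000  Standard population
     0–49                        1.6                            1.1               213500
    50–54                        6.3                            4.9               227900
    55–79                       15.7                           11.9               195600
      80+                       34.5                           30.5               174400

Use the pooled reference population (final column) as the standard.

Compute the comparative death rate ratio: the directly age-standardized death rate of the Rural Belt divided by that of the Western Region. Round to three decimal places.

1.207

Standard total = 811400; weights = 0.2631, 0.2809, 0.2411, 0.2149.
The Rural Belt: 0.2631×1.6 + 0.2809×6.3 + 0.2411×15.7 + 0.2149×34.5 = 13.3905 per 1000.
The Western Region: 0.2631×1.1 + 0.2809×4.9 + 0.2411×11.9 + 0.2149×30.5 = 11.0900 per 1000.
Ratio = 13.3905 ÷ 11.0900 = 1.20745.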